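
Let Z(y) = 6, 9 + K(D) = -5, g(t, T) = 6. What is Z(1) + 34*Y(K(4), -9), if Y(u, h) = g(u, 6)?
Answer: 210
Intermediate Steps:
K(D) = -14 (K(D) = -9 - 5 = -14)
Y(u, h) = 6
Z(1) + 34*Y(K(4), -9) = 6 + 34*6 = 6 + 204 = 210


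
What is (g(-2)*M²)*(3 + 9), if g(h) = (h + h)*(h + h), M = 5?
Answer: 4800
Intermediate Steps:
g(h) = 4*h² (g(h) = (2*h)*(2*h) = 4*h²)
(g(-2)*M²)*(3 + 9) = ((4*(-2)²)*5²)*(3 + 9) = ((4*4)*25)*12 = (16*25)*12 = 400*12 = 4800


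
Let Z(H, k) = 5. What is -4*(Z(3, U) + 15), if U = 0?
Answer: -80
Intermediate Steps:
-4*(Z(3, U) + 15) = -4*(5 + 15) = -4*20 = -80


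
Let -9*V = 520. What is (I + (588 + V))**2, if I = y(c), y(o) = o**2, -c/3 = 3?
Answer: 30261001/81 ≈ 3.7359e+5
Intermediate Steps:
V = -520/9 (V = -1/9*520 = -520/9 ≈ -57.778)
c = -9 (c = -3*3 = -9)
I = 81 (I = (-9)**2 = 81)
(I + (588 + V))**2 = (81 + (588 - 520/9))**2 = (81 + 4772/9)**2 = (5501/9)**2 = 30261001/81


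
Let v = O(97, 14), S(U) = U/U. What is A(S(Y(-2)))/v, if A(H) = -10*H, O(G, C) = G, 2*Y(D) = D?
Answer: -10/97 ≈ -0.10309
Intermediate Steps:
Y(D) = D/2
S(U) = 1
v = 97
A(S(Y(-2)))/v = -10*1/97 = -10/97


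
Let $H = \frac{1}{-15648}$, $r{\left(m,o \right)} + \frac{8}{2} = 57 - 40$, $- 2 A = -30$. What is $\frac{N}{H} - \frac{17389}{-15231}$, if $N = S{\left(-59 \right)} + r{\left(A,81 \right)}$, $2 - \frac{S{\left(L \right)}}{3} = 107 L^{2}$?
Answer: $\frac{266310890364205}{15231} \approx 1.7485 \cdot 10^{10}$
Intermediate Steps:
$A = 15$ ($A = \left(- \frac{1}{2}\right) \left(-30\right) = 15$)
$r{\left(m,o \right)} = 13$ ($r{\left(m,o \right)} = -4 + \left(57 - 40\right) = -4 + 17 = 13$)
$H = - \frac{1}{15648} \approx -6.3906 \cdot 10^{-5}$
$S{\left(L \right)} = 6 - 321 L^{2}$ ($S{\left(L \right)} = 6 - 3 \cdot 107 L^{2} = 6 - 321 L^{2}$)
$N = -1117382$ ($N = \left(6 - 321 \left(-59\right)^{2}\right) + 13 = \left(6 - 1117401\right) + 13 = -1117395 + 13 = -1117382$)
$\frac{N}{H} - \frac{17389}{-15231} = - \frac{1117382}{- \frac{1}{15648}} - \frac{17389}{-15231} = \left(-1117382\right) \left(-15648\right) - - \frac{17389}{15231} = 17484793536 + \frac{17389}{15231} = \frac{266310890364205}{15231}$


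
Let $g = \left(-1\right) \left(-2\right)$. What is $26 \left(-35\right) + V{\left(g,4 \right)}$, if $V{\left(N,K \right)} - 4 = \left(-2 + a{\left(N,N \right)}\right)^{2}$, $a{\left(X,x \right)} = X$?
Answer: $-906$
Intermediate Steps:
$g = 2$
$V{\left(N,K \right)} = 4 + \left(-2 + N\right)^{2}$
$26 \left(-35\right) + V{\left(g,4 \right)} = 26 \left(-35\right) + \left(4 + \left(-2 + 2\right)^{2}\right) = -910 + \left(4 + 0^{2}\right) = -910 + \left(4 + 0\right) = -910 + 4 = -906$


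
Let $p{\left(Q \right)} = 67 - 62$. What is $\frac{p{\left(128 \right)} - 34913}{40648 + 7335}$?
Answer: $- \frac{34908}{47983} \approx -0.72751$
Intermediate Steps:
$p{\left(Q \right)} = 5$
$\frac{p{\left(128 \right)} - 34913}{40648 + 7335} = \frac{5 - 34913}{40648 + 7335} = - \frac{34908}{47983}$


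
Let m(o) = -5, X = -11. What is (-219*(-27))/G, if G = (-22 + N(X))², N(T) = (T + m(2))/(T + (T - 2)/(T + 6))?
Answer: 2607633/178084 ≈ 14.643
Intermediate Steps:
N(T) = (-5 + T)/(T + (-2 + T)/(6 + T)) (N(T) = (T - 5)/(T + (T - 2)/(T + 6)) = (-5 + T)/(T + (-2 + T)/(6 + T)))
G = 178084/441 (G = (-22 + (-30 - 11 + (-11)²)/(-2 + (-11)² + 7*(-11)))² = (-22 + (-30 - 11 + 121)/(-2 + 121 - 77))² = (-22 + 80/42)² = (-22 + (1/42)*80)² = (-22 + 40/21)² = (-422/21)² = 178084/441 ≈ 403.82)
(-219*(-27))/G = (-219*(-27))/(178084/441) = 5913*(441/178084) = 2607633/178084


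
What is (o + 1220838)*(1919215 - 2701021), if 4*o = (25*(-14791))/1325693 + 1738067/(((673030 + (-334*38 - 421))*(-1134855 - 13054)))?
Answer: -958510232149327520374257369303/1004245143799567229 ≈ -9.5446e+11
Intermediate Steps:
o = -140057993304283003/2008490287599134458 (o = ((25*(-14791))/1325693 + 1738067/(((673030 + (-334*38 - 421))*(-1134855 - 13054))))/4 = (-369775*1/1325693 + 1738067/(((673030 + (-12692 - 421))*(-1147909))))/4 = (-369775/1325693 + 1738067/(((673030 - 13113)*(-1147909))))/4 = (-369775/1325693 + 1738067/((659917*(-1147909))))/4 = (-369775/1325693 + 1738067/(-757524663553))/4 = (-369775/1325693 + 1738067*(-1/757524663553))/4 = (-369775/1325693 - 1738067/757524663553)/4 = (¼)*(-280115986608566006/1004245143799567229) = -140057993304283003/2008490287599134458 ≈ -0.069733)
(o + 1220838)*(1919215 - 2701021) = (-140057993304283003/2008490287599134458 + 1220838)*(1919215 - 2701021) = (2452041125673958809152801/2008490287599134458)*(-781806) = -958510232149327520374257369303/1004245143799567229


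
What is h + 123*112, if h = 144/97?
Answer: 1336416/97 ≈ 13777.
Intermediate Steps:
h = 144/97 (h = 144*(1/97) = 144/97 ≈ 1.4845)
h + 123*112 = 144/97 + 123*112 = 144/97 + 13776 = 1336416/97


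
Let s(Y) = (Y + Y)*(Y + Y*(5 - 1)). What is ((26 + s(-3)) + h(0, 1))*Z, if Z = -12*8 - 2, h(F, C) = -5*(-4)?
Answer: -13328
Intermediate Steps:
h(F, C) = 20
s(Y) = 10*Y² (s(Y) = (2*Y)*(Y + Y*4) = (2*Y)*(Y + 4*Y) = (2*Y)*(5*Y) = 10*Y²)
Z = -98 (Z = -96 - 2 = -98)
((26 + s(-3)) + h(0, 1))*Z = ((26 + 10*(-3)²) + 20)*(-98) = ((26 + 10*9) + 20)*(-98) = ((26 + 90) + 20)*(-98) = (116 + 20)*(-98) = 136*(-98) = -13328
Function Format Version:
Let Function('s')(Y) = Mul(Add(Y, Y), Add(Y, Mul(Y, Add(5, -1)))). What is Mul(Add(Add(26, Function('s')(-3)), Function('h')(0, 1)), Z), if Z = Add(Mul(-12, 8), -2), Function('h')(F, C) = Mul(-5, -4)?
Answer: -13328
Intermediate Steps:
Function('h')(F, C) = 20
Function('s')(Y) = Mul(10, Pow(Y, 2)) (Function('s')(Y) = Mul(Mul(2, Y), Add(Y, Mul(Y, 4))) = Mul(Mul(2, Y), Add(Y, Mul(4, Y))) = Mul(Mul(2, Y), Mul(5, Y)) = Mul(10, Pow(Y, 2)))
Z = -98 (Z = Add(-96, -2) = -98)
Mul(Add(Add(26, Function('s')(-3)), Function('h')(0, 1)), Z) = Mul(Add(Add(26, Mul(10, Pow(-3, 2))), 20), -98) = Mul(Add(Add(26, Mul(10, 9)), 20), -98) = Mul(Add(Add(26, 90), 20), -98) = Mul(Add(116, 20), -98) = Mul(136, -98) = -13328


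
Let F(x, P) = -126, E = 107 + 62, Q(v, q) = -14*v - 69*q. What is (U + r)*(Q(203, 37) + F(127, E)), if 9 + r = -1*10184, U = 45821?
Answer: -196702188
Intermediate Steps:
Q(v, q) = -69*q - 14*v
E = 169
r = -10193 (r = -9 - 1*10184 = -9 - 10184 = -10193)
(U + r)*(Q(203, 37) + F(127, E)) = (45821 - 10193)*((-69*37 - 14*203) - 126) = 35628*((-2553 - 2842) - 126) = 35628*(-5395 - 126) = 35628*(-5521) = -196702188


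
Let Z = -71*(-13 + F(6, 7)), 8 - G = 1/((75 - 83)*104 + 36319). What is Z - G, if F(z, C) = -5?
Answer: 45068491/35487 ≈ 1270.0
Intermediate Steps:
G = 283895/35487 (G = 8 - 1/((75 - 83)*104 + 36319) = 8 - 1/(-8*104 + 36319) = 8 - 1/(-832 + 36319) = 8 - 1/35487 = 283895/35487 ≈ 8.0000)
Z = 1278 (Z = -71*(-13 - 5) = -71*(-18) = 1278)
Z - G = 1278 - 1*283895/35487 = 1278 - 283895/35487 = 45068491/35487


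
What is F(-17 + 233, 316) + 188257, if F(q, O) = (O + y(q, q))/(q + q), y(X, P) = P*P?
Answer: 20343499/108 ≈ 1.8837e+5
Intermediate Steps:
y(X, P) = P²
F(q, O) = (O + q²)/(2*q) (F(q, O) = (O + q²)/(q + q) = (O + q²)/((2*q)) = (O + q²)*(1/(2*q)) = (O + q²)/(2*q))
F(-17 + 233, 316) + 188257 = (316 + (-17 + 233)²)/(2*(-17 + 233)) + 188257 = (½)*(316 + 216²)/216 + 188257 = (½)*(1/216)*(316 + 46656) + 188257 = (½)*(1/216)*46972 + 188257 = 11743/108 + 188257 = 20343499/108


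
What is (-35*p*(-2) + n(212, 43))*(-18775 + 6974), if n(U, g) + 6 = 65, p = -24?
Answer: 19129421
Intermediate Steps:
n(U, g) = 59 (n(U, g) = -6 + 65 = 59)
(-35*p*(-2) + n(212, 43))*(-18775 + 6974) = (-35*(-24)*(-2) + 59)*(-18775 + 6974) = (840*(-2) + 59)*(-11801) = (-1680 + 59)*(-11801) = -1621*(-11801) = 19129421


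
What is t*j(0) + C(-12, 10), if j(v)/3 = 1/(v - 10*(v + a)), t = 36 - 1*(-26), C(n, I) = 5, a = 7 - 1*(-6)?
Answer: 232/65 ≈ 3.5692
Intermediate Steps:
a = 13 (a = 7 + 6 = 13)
t = 62 (t = 36 + 26 = 62)
j(v) = 3/(-130 - 9*v) (j(v) = 3/(v - 10*(v + 13)) = 3/(v - 10*(13 + v)) = 3/(v + (-130 - 10*v)) = 3/(-130 - 9*v))
t*j(0) + C(-12, 10) = 62*(-3/(130 + 9*0)) + 5 = 62*(-3/(130 + 0)) + 5 = 62*(-3/130) + 5 = -93/65 + 5 = 232/65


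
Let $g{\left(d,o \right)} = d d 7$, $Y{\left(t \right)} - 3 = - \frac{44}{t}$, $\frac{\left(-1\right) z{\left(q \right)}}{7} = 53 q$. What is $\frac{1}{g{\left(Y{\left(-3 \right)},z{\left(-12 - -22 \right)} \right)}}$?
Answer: $\frac{9}{19663} \approx 0.00045771$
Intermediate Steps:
$z{\left(q \right)} = - 371 q$ ($z{\left(q \right)} = - 7 \cdot 53 q = - 371 q$)
$Y{\left(t \right)} = 3 - \frac{44}{t}$
$g{\left(d,o \right)} = 7 d^{2}$ ($g{\left(d,o \right)} = d^{2} \cdot 7 = 7 d^{2}$)
$\frac{1}{g{\left(Y{\left(-3 \right)},z{\left(-12 - -22 \right)} \right)}} = \frac{1}{7 \left(3 - \frac{44}{-3}\right)^{2}} = \frac{1}{7 \left(3 - - \frac{44}{3}\right)^{2}} = \frac{1}{7 \left(3 + \frac{44}{3}\right)^{2}} = \frac{1}{7 \left(\frac{53}{3}\right)^{2}} = \frac{1}{7 \cdot \frac{2809}{9}} = \frac{1}{\frac{19663}{9}} = \frac{9}{19663}$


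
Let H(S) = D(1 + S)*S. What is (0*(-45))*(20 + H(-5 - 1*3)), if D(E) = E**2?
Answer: 0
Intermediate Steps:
H(S) = S*(1 + S)**2 (H(S) = (1 + S)**2*S = S*(1 + S)**2)
(0*(-45))*(20 + H(-5 - 1*3)) = (0*(-45))*(20 + (-5 - 1*3)*(1 + (-5 - 1*3))**2) = 0*(20 + (-5 - 3)*(1 + (-5 - 3))**2) = 0*(20 - 8*(1 - 8)**2) = 0*(20 - 8*(-7)**2) = 0*(20 - 8*49) = 0*(20 - 392) = 0*(-372) = 0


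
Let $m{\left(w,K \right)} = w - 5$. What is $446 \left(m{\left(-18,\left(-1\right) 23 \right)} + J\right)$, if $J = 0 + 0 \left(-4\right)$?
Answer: $-10258$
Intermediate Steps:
$J = 0$ ($J = 0 + 0 = 0$)
$m{\left(w,K \right)} = -5 + w$ ($m{\left(w,K \right)} = w - 5 = -5 + w$)
$446 \left(m{\left(-18,\left(-1\right) 23 \right)} + J\right) = 446 \left(\left(-5 - 18\right) + 0\right) = 446 \left(-23 + 0\right) = 446 \left(-23\right) = -10258$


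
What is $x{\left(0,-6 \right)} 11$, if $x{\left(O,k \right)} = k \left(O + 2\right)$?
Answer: $-132$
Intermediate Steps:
$x{\left(O,k \right)} = k \left(2 + O\right)$
$x{\left(0,-6 \right)} 11 = - 6 \left(2 + 0\right) 11 = \left(-6\right) 2 \cdot 11 = \left(-12\right) 11 = -132$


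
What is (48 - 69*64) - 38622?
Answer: -42990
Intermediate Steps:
(48 - 69*64) - 38622 = (48 - 4416) - 38622 = -4368 - 38622 = -42990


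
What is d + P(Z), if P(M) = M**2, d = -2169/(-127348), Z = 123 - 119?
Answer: 2039737/127348 ≈ 16.017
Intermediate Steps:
Z = 4
d = 2169/127348 (d = -2169*(-1/127348) = 2169/127348 ≈ 0.017032)
d + P(Z) = 2169/127348 + 4**2 = 2169/127348 + 16 = 2039737/127348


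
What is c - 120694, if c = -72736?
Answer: -193430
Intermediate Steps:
c - 120694 = -72736 - 120694 = -193430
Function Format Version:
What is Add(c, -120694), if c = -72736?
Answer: -193430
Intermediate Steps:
Add(c, -120694) = Add(-72736, -120694) = -193430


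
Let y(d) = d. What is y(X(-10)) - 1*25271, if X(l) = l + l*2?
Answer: -25301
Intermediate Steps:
X(l) = 3*l (X(l) = l + 2*l = 3*l)
y(X(-10)) - 1*25271 = 3*(-10) - 1*25271 = -30 - 25271 = -25301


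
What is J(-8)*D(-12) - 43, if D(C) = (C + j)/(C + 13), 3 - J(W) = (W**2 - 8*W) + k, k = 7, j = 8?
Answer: 485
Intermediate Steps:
J(W) = -4 - W**2 + 8*W (J(W) = 3 - ((W**2 - 8*W) + 7) = 3 - (7 + W**2 - 8*W) = 3 + (-7 - W**2 + 8*W) = -4 - W**2 + 8*W)
D(C) = (8 + C)/(13 + C) (D(C) = (C + 8)/(C + 13) = (8 + C)/(13 + C))
J(-8)*D(-12) - 43 = (-4 - 1*(-8)**2 + 8*(-8))*((8 - 12)/(13 - 12)) - 43 = (-4 - 1*64 - 64)*(-4/1) - 43 = (-4 - 64 - 64)*(1*(-4)) - 43 = -132*(-4) - 43 = 528 - 43 = 485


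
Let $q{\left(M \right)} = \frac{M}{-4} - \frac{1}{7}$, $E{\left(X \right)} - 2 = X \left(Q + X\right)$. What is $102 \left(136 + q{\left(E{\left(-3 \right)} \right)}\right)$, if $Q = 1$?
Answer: $\frac{95574}{7} \approx 13653.0$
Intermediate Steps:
$E{\left(X \right)} = 2 + X \left(1 + X\right)$
$q{\left(M \right)} = - \frac{1}{7} - \frac{M}{4}$ ($q{\left(M \right)} = M \left(- \frac{1}{4}\right) - \frac{1}{7} = - \frac{M}{4} - \frac{1}{7} = - \frac{1}{7} - \frac{M}{4}$)
$102 \left(136 + q{\left(E{\left(-3 \right)} \right)}\right) = 102 \left(136 - \left(\frac{1}{7} + \frac{2 - 3 + \left(-3\right)^{2}}{4}\right)\right) = 102 \left(136 - \left(\frac{1}{7} + \frac{2 - 3 + 9}{4}\right)\right) = 102 \left(136 - \frac{15}{7}\right) = 102 \cdot \frac{937}{7} = \frac{95574}{7}$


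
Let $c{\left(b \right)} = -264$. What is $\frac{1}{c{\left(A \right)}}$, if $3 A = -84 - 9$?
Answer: $- \frac{1}{264} \approx -0.0037879$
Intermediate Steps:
$A = -31$ ($A = \frac{-84 - 9}{3} = \frac{1}{3} \left(-93\right) = -31$)
$\frac{1}{c{\left(A \right)}} = \frac{1}{-264} = - \frac{1}{264}$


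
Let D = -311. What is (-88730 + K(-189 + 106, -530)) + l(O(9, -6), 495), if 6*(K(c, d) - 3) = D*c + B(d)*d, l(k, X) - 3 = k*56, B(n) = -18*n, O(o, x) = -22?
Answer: -5570123/6 ≈ -9.2835e+5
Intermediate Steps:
l(k, X) = 3 + 56*k (l(k, X) = 3 + k*56 = 3 + 56*k)
K(c, d) = 3 - 3*d² - 311*c/6 (K(c, d) = 3 + (-311*c + (-18*d)*d)/6 = 3 + (-311*c - 18*d²)/6 = 3 + (-3*d² - 311*c/6) = 3 - 3*d² - 311*c/6)
(-88730 + K(-189 + 106, -530)) + l(O(9, -6), 495) = (-88730 + (3 - 3*(-530)² - 311*(-189 + 106)/6)) + (3 + 56*(-22)) = (-88730 + (3 - 3*280900 - 311/6*(-83))) + (3 - 1232) = (-88730 + (3 - 842700 + 25813/6)) - 1229 = (-88730 - 5030369/6) - 1229 = -5562749/6 - 1229 = -5570123/6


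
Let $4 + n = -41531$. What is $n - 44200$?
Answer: $-85735$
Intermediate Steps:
$n = -41535$ ($n = -4 - 41531 = -41535$)
$n - 44200 = -41535 - 44200 = -85735$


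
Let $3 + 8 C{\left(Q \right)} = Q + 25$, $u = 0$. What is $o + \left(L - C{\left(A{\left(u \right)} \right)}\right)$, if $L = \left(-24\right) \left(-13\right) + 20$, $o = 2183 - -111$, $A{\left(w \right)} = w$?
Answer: $\frac{10493}{4} \approx 2623.3$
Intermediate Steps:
$C{\left(Q \right)} = \frac{11}{4} + \frac{Q}{8}$ ($C{\left(Q \right)} = - \frac{3}{8} + \frac{Q + 25}{8} = - \frac{3}{8} + \frac{25 + Q}{8} = - \frac{3}{8} + \left(\frac{25}{8} + \frac{Q}{8}\right) = \frac{11}{4} + \frac{Q}{8}$)
$o = 2294$ ($o = 2183 + 111 = 2294$)
$L = 332$ ($L = 312 + 20 = 332$)
$o + \left(L - C{\left(A{\left(u \right)} \right)}\right) = 2294 + \left(332 - \left(\frac{11}{4} + \frac{1}{8} \cdot 0\right)\right) = 2294 + \left(332 - \left(\frac{11}{4} + 0\right)\right) = 2294 + \left(332 - \frac{11}{4}\right) = 2294 + \frac{1317}{4} = \frac{10493}{4}$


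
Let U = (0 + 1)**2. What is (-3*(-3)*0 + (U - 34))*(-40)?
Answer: 1320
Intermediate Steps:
U = 1 (U = 1**2 = 1)
(-3*(-3)*0 + (U - 34))*(-40) = (-3*(-3)*0 + (1 - 34))*(-40) = (9*0 - 33)*(-40) = (0 - 33)*(-40) = -33*(-40) = 1320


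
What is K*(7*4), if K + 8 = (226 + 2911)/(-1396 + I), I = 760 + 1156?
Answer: -7161/130 ≈ -55.085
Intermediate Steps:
I = 1916
K = -1023/520 (K = -8 + (226 + 2911)/(-1396 + 1916) = -8 + 3137/520 = -1023/520 ≈ -1.9673)
K*(7*4) = -7161*4/520 = -1023/520*28 = -7161/130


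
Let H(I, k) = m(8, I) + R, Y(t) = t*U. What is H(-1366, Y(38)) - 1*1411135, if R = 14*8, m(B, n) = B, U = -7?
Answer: -1411015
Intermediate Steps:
R = 112
Y(t) = -7*t (Y(t) = t*(-7) = -7*t)
H(I, k) = 120 (H(I, k) = 8 + 112 = 120)
H(-1366, Y(38)) - 1*1411135 = 120 - 1*1411135 = 120 - 1411135 = -1411015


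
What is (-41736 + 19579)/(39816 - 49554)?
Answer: 22157/9738 ≈ 2.2753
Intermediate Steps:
(-41736 + 19579)/(39816 - 49554) = -22157/(-9738) = -22157*(-1/9738) = 22157/9738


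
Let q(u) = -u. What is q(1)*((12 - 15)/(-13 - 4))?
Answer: -3/17 ≈ -0.17647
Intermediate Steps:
q(1)*((12 - 15)/(-13 - 4)) = (-1*1)*((12 - 15)/(-13 - 4)) = -(-3)/(-17) = -(-3)*(-1)/17 = -1*3/17 = -3/17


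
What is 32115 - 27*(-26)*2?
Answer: 33519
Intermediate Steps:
32115 - 27*(-26)*2 = 32115 - (-702)*2 = 32115 - 1*(-1404) = 32115 + 1404 = 33519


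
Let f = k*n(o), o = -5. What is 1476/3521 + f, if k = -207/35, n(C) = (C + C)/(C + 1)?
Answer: -101169/7042 ≈ -14.367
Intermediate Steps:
n(C) = 2*C/(1 + C) (n(C) = (2*C)/(1 + C) = 2*C/(1 + C))
k = -207/35 (k = -207*1/35 = -207/35 ≈ -5.9143)
f = -207/14 (f = -414*(-5)/(35*(1 - 5)) = -414*(-5)/(35*(-4)) = -414*(-5)*(-1)/(35*4) = -207/35*5/2 = -207/14 ≈ -14.786)
1476/3521 + f = 1476/3521 - 207/14 = -101169/7042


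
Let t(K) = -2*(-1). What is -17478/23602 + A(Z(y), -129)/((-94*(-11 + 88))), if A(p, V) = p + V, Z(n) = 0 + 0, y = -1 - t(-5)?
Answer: -61730553/85415638 ≈ -0.72271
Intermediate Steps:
t(K) = 2
y = -3 (y = -1 - 1*2 = -1 - 2 = -3)
Z(n) = 0
A(p, V) = V + p
-17478/23602 + A(Z(y), -129)/((-94*(-11 + 88))) = -17478/23602 + (-129 + 0)/((-94*(-11 + 88))) = -17478*1/23602 - 129/((-94*77)) = -8739/11801 - 129/(-7238) = -8739/11801 - 129*(-1/7238) = -8739/11801 + 129/7238 = -61730553/85415638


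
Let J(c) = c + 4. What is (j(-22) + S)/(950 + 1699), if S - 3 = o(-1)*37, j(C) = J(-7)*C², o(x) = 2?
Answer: -1375/2649 ≈ -0.51906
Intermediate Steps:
J(c) = 4 + c
j(C) = -3*C² (j(C) = (4 - 7)*C² = -3*C²)
S = 77 (S = 3 + 2*37 = 3 + 74 = 77)
(j(-22) + S)/(950 + 1699) = (-3*(-22)² + 77)/(950 + 1699) = (-3*484 + 77)/2649 = (-1452 + 77)*(1/2649) = -1375*1/2649 = -1375/2649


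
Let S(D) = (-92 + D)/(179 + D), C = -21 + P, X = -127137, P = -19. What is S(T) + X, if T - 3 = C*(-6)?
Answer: -53651663/422 ≈ -1.2714e+5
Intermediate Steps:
C = -40 (C = -21 - 19 = -40)
T = 243 (T = 3 - 40*(-6) = 3 + 240 = 243)
S(D) = (-92 + D)/(179 + D)
S(T) + X = (-92 + 243)/(179 + 243) - 127137 = 151/422 - 127137 = -53651663/422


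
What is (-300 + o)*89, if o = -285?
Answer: -52065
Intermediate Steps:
(-300 + o)*89 = (-300 - 285)*89 = -585*89 = -52065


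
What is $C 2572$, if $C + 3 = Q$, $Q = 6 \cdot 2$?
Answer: $23148$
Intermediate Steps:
$Q = 12$
$C = 9$ ($C = -3 + 12 = 9$)
$C 2572 = 9 \cdot 2572 = 23148$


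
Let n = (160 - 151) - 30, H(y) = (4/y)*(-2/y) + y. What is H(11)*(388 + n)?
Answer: 485541/121 ≈ 4012.7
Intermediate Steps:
H(y) = y - 8/y² (H(y) = -8/y² + y = y - 8/y²)
n = -21 (n = 9 - 30 = -21)
H(11)*(388 + n) = (11 - 8/11²)*(388 - 21) = (11 - 8*1/121)*367 = (11 - 8/121)*367 = (1323/121)*367 = 485541/121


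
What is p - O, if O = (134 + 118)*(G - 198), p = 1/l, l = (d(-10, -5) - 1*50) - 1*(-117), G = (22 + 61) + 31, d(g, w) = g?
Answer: 1206577/57 ≈ 21168.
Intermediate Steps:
G = 114 (G = 83 + 31 = 114)
l = 57 (l = (-10 - 1*50) - 1*(-117) = (-10 - 50) + 117 = -60 + 117 = 57)
p = 1/57 ≈ 0.017544
O = -21168 (O = (134 + 118)*(114 - 198) = 252*(-84) = -21168)
p - O = 1/57 - 1*(-21168) = 1/57 + 21168 = 1206577/57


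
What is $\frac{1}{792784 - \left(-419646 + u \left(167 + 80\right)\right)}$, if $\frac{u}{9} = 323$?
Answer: $\frac{1}{494401} \approx 2.0227 \cdot 10^{-6}$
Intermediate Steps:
$u = 2907$ ($u = 9 \cdot 323 = 2907$)
$\frac{1}{792784 - \left(-419646 + u \left(167 + 80\right)\right)} = \frac{1}{792784 + \left(419646 - 2907 \left(167 + 80\right)\right)} = \frac{1}{792784 + \left(419646 - 2907 \cdot 247\right)} = \frac{1}{792784 + \left(419646 - 718029\right)} = \frac{1}{792784 - 298383} = \frac{1}{494401}$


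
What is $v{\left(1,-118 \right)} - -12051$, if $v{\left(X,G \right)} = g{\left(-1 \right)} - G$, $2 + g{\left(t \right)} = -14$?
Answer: $12153$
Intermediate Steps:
$g{\left(t \right)} = -16$ ($g{\left(t \right)} = -2 - 14 = -16$)
$v{\left(X,G \right)} = -16 - G$
$v{\left(1,-118 \right)} - -12051 = \left(-16 - -118\right) - -12051 = \left(-16 + 118\right) + 12051 = 102 + 12051 = 12153$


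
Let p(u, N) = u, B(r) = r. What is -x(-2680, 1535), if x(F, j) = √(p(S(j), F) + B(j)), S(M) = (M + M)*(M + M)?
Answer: -√9426435 ≈ -3070.3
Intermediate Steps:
S(M) = 4*M² (S(M) = (2*M)*(2*M) = 4*M²)
x(F, j) = √(j + 4*j²) (x(F, j) = √(4*j² + j) = √(j + 4*j²))
-x(-2680, 1535) = -√(1535*(1 + 4*1535)) = -√(1535*(1 + 6140)) = -√(1535*6141) = -√9426435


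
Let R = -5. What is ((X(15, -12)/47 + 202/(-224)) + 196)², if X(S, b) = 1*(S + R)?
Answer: 1057024565689/27709696 ≈ 38146.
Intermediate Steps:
X(S, b) = -5 + S (X(S, b) = 1*(S - 5) = 1*(-5 + S) = -5 + S)
((X(15, -12)/47 + 202/(-224)) + 196)² = (((-5 + 15)/47 + 202/(-224)) + 196)² = ((10*(1/47) + 202*(-1/224)) + 196)² = ((10/47 - 101/112) + 196)² = (-3627/5264 + 196)² = (1028117/5264)² = 1057024565689/27709696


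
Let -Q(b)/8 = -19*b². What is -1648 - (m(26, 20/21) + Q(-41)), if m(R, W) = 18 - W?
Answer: -5400718/21 ≈ -2.5718e+5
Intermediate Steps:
Q(b) = 152*b² (Q(b) = -(-152)*b² = 152*b²)
-1648 - (m(26, 20/21) + Q(-41)) = -1648 - ((18 - 20/21) + 152*(-41)²) = -1648 - ((18 - 20/21) + 152*1681) = -1648 - ((18 - 1*20/21) + 255512) = -1648 - ((18 - 20/21) + 255512) = -1648 - (358/21 + 255512) = -1648 - 1*5366110/21 = -1648 - 5366110/21 = -5400718/21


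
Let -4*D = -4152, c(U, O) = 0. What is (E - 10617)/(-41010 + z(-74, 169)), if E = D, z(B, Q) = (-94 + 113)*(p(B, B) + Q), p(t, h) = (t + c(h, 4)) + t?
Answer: 3193/13537 ≈ 0.23587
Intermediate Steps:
p(t, h) = 2*t (p(t, h) = (t + 0) + t = t + t = 2*t)
D = 1038 (D = -¼*(-4152) = 1038)
z(B, Q) = 19*Q + 38*B (z(B, Q) = (-94 + 113)*(2*B + Q) = 19*(Q + 2*B) = 19*Q + 38*B)
E = 1038
(E - 10617)/(-41010 + z(-74, 169)) = (1038 - 10617)/(-41010 + (19*169 + 38*(-74))) = -9579/(-41010 + (3211 - 2812)) = -9579/(-41010 + 399) = -9579/(-40611) = -9579*(-1/40611) = 3193/13537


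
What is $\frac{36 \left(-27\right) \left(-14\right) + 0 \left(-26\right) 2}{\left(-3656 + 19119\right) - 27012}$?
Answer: $- \frac{13608}{11549} \approx -1.1783$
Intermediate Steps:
$\frac{36 \left(-27\right) \left(-14\right) + 0 \left(-26\right) 2}{\left(-3656 + 19119\right) - 27012} = \frac{\left(-972\right) \left(-14\right) + 0 \cdot 2}{15463 - 27012} = \frac{13608 + 0}{-11549} = 13608 \left(- \frac{1}{11549}\right) = - \frac{13608}{11549}$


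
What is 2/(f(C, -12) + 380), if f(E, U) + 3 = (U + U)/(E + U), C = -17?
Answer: 58/10957 ≈ 0.0052934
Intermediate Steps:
f(E, U) = -3 + 2*U/(E + U) (f(E, U) = -3 + (U + U)/(E + U) = -3 + (2*U)/(E + U) = -3 + 2*U/(E + U))
2/(f(C, -12) + 380) = 2/((-1*(-12) - 3*(-17))/(-17 - 12) + 380) = 2/((12 + 51)/(-29) + 380) = 2/(-1/29*63 + 380) = 2/(-63/29 + 380) = 2/(10957/29) = 2*(29/10957) = 58/10957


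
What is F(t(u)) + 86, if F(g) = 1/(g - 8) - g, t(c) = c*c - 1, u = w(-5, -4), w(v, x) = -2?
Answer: 414/5 ≈ 82.800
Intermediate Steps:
u = -2
t(c) = -1 + c² (t(c) = c² - 1 = -1 + c²)
F(g) = 1/(-8 + g) - g
F(t(u)) + 86 = (1 - (-1 + (-2)²)² + 8*(-1 + (-2)²))/(-8 + (-1 + (-2)²)) + 86 = (1 - (-1 + 4)² + 8*(-1 + 4))/(-8 + (-1 + 4)) + 86 = (1 - 1*3² + 8*3)/(-8 + 3) + 86 = (1 - 1*9 + 24)/(-5) + 86 = -(1 - 9 + 24)/5 + 86 = -⅕*16 + 86 = -16/5 + 86 = 414/5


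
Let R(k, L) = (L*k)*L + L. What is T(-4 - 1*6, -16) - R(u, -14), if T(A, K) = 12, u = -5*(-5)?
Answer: -4874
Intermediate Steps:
u = 25
R(k, L) = L + k*L² (R(k, L) = k*L² + L = L + k*L²)
T(-4 - 1*6, -16) - R(u, -14) = 12 - (-14)*(1 - 14*25) = 12 - (-14)*(1 - 350) = 12 - (-14)*(-349) = 12 - 1*4886 = 12 - 4886 = -4874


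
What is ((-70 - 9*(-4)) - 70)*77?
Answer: -8008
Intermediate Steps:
((-70 - 9*(-4)) - 70)*77 = ((-70 - 1*(-36)) - 70)*77 = ((-70 + 36) - 70)*77 = (-34 - 70)*77 = -104*77 = -8008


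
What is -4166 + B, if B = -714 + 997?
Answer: -3883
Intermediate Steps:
B = 283
-4166 + B = -4166 + 283 = -3883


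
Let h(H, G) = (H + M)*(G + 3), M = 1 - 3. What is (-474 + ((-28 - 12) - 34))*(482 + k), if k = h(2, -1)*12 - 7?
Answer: -260300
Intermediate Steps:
M = -2
h(H, G) = (-2 + H)*(3 + G) (h(H, G) = (H - 2)*(G + 3) = (-2 + H)*(3 + G))
k = -7 (k = (-6 - 2*(-1) + 3*2 - 1*2)*12 - 7 = (-6 + 2 + 6 - 2)*12 - 7 = 0*12 - 7 = 0 - 7 = -7)
(-474 + ((-28 - 12) - 34))*(482 + k) = (-474 + ((-28 - 12) - 34))*(482 - 7) = (-474 + (-40 - 34))*475 = (-474 - 74)*475 = -548*475 = -260300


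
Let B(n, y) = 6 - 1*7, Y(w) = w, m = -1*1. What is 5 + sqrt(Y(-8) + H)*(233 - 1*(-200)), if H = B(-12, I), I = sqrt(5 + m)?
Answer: 5 + 1299*I ≈ 5.0 + 1299.0*I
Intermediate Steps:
m = -1
I = 2 (I = sqrt(5 - 1) = sqrt(4) = 2)
B(n, y) = -1 (B(n, y) = 6 - 7 = -1)
H = -1
5 + sqrt(Y(-8) + H)*(233 - 1*(-200)) = 5 + sqrt(-8 - 1)*(233 - 1*(-200)) = 5 + sqrt(-9)*(233 + 200) = 5 + (3*I)*433 = 5 + 1299*I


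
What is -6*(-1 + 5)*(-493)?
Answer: 11832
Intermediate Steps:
-6*(-1 + 5)*(-493) = -6*4*(-493) = -24*(-493) = 11832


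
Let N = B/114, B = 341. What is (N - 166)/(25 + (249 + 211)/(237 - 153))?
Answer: -130081/24320 ≈ -5.3487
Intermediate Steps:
N = 341/114 ≈ 2.9912
(N - 166)/(25 + (249 + 211)/(237 - 153)) = (341/114 - 166)/(25 + (249 + 211)/(237 - 153)) = -18583/(114*(25 + 460/84)) = -18583/(114*(25 + 460*(1/84))) = -18583/(114*(25 + 115/21)) = -18583/(114*640/21) = -18583/114*21/640 = -130081/24320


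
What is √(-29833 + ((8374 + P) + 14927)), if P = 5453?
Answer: I*√1079 ≈ 32.848*I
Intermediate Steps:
√(-29833 + ((8374 + P) + 14927)) = √(-29833 + ((8374 + 5453) + 14927)) = √(-29833 + (13827 + 14927)) = √(-29833 + 28754) = √(-1079) = I*√1079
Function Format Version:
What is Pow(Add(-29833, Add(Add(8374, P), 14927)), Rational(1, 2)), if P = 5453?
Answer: Mul(I, Pow(1079, Rational(1, 2))) ≈ Mul(32.848, I)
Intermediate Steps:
Pow(Add(-29833, Add(Add(8374, P), 14927)), Rational(1, 2)) = Pow(Add(-29833, Add(Add(8374, 5453), 14927)), Rational(1, 2)) = Pow(Add(-29833, Add(13827, 14927)), Rational(1, 2)) = Pow(Add(-29833, 28754), Rational(1, 2)) = Pow(-1079, Rational(1, 2)) = Mul(I, Pow(1079, Rational(1, 2)))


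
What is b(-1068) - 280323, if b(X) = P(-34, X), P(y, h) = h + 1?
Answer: -281390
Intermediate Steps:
P(y, h) = 1 + h
b(X) = 1 + X
b(-1068) - 280323 = (1 - 1068) - 280323 = -1067 - 280323 = -281390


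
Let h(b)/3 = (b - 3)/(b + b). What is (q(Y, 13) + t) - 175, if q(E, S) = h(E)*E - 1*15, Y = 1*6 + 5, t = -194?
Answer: -372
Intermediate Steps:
h(b) = 3*(-3 + b)/(2*b) (h(b) = 3*((b - 3)/(b + b)) = 3*((-3 + b)/((2*b))) = 3*((-3 + b)*(1/(2*b))) = 3*((-3 + b)/(2*b)) = 3*(-3 + b)/(2*b))
Y = 11 (Y = 6 + 5 = 11)
q(E, S) = -39/2 + 3*E/2 (q(E, S) = (3*(-3 + E)/(2*E))*E - 1*15 = (-9/2 + 3*E/2) - 15 = -39/2 + 3*E/2)
(q(Y, 13) + t) - 175 = ((-39/2 + (3/2)*11) - 194) - 175 = ((-39/2 + 33/2) - 194) - 175 = (-3 - 194) - 175 = -197 - 175 = -372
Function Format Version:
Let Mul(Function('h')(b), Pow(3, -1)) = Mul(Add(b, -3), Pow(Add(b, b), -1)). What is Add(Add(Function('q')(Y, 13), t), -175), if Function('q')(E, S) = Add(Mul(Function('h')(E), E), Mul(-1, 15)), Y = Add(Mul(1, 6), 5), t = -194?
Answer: -372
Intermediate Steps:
Function('h')(b) = Mul(Rational(3, 2), Pow(b, -1), Add(-3, b)) (Function('h')(b) = Mul(3, Mul(Add(b, -3), Pow(Add(b, b), -1))) = Mul(3, Mul(Add(-3, b), Pow(Mul(2, b), -1))) = Mul(3, Mul(Add(-3, b), Mul(Rational(1, 2), Pow(b, -1)))) = Mul(3, Mul(Rational(1, 2), Pow(b, -1), Add(-3, b))) = Mul(Rational(3, 2), Pow(b, -1), Add(-3, b)))
Y = 11 (Y = Add(6, 5) = 11)
Function('q')(E, S) = Add(Rational(-39, 2), Mul(Rational(3, 2), E)) (Function('q')(E, S) = Add(Mul(Mul(Rational(3, 2), Pow(E, -1), Add(-3, E)), E), Mul(-1, 15)) = Add(Add(Rational(-9, 2), Mul(Rational(3, 2), E)), -15) = Add(Rational(-39, 2), Mul(Rational(3, 2), E)))
Add(Add(Function('q')(Y, 13), t), -175) = Add(Add(Add(Rational(-39, 2), Mul(Rational(3, 2), 11)), -194), -175) = Add(Add(Add(Rational(-39, 2), Rational(33, 2)), -194), -175) = Add(Add(-3, -194), -175) = Add(-197, -175) = -372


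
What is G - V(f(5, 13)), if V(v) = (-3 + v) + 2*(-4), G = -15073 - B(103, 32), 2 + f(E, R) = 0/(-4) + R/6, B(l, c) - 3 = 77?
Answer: -90853/6 ≈ -15142.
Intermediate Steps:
B(l, c) = 80 (B(l, c) = 3 + 77 = 80)
f(E, R) = -2 + R/6 (f(E, R) = -2 + (0/(-4) + R/6) = -2 + (0*(-¼) + R*(⅙)) = -2 + (0 + R/6) = -2 + R/6)
G = -15153 (G = -15073 - 1*80 = -15073 - 80 = -15153)
V(v) = -11 + v (V(v) = (-3 + v) - 8 = -11 + v)
G - V(f(5, 13)) = -15153 - (-11 + (-2 + (⅙)*13)) = -15153 - (-11 + (-2 + 13/6)) = -15153 - (-11 + ⅙) = -15153 - 1*(-65/6) = -15153 + 65/6 = -90853/6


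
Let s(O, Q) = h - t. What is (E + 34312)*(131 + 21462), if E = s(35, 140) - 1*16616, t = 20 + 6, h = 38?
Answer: 382368844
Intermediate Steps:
t = 26
s(O, Q) = 12 (s(O, Q) = 38 - 1*26 = 38 - 26 = 12)
E = -16604 (E = 12 - 1*16616 = 12 - 16616 = -16604)
(E + 34312)*(131 + 21462) = (-16604 + 34312)*(131 + 21462) = 17708*21593 = 382368844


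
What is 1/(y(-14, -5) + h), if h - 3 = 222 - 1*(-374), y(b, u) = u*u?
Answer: 1/624 ≈ 0.0016026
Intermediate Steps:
y(b, u) = u²
h = 599 (h = 3 + (222 - 1*(-374)) = 3 + (222 + 374) = 3 + 596 = 599)
1/(y(-14, -5) + h) = 1/((-5)² + 599) = 1/(25 + 599) = 1/624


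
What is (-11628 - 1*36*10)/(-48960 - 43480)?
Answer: 2997/23110 ≈ 0.12968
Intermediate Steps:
(-11628 - 1*36*10)/(-48960 - 43480) = (-11628 - 36*10)/(-92440) = (-11628 - 360)*(-1/92440) = -11988*(-1/92440) = 2997/23110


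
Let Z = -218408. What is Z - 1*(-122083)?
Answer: -96325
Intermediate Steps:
Z - 1*(-122083) = -218408 - 1*(-122083) = -218408 + 122083 = -96325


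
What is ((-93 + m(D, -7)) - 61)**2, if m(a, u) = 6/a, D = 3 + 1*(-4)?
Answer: 25600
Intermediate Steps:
D = -1 (D = 3 - 4 = -1)
((-93 + m(D, -7)) - 61)**2 = ((-93 + 6/(-1)) - 61)**2 = ((-93 + 6*(-1)) - 61)**2 = ((-93 - 6) - 61)**2 = (-99 - 61)**2 = (-160)**2 = 25600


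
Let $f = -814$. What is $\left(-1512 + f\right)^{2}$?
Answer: $5410276$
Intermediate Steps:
$\left(-1512 + f\right)^{2} = \left(-1512 - 814\right)^{2} = \left(-2326\right)^{2} = 5410276$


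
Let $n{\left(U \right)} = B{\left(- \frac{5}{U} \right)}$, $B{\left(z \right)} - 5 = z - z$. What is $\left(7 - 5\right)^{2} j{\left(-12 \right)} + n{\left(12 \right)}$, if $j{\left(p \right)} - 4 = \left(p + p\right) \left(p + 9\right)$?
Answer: $309$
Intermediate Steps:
$B{\left(z \right)} = 5$ ($B{\left(z \right)} = 5 + \left(z - z\right) = 5 + 0 = 5$)
$n{\left(U \right)} = 5$
$j{\left(p \right)} = 4 + 2 p \left(9 + p\right)$ ($j{\left(p \right)} = 4 + \left(p + p\right) \left(p + 9\right) = 4 + 2 p \left(9 + p\right)$)
$\left(7 - 5\right)^{2} j{\left(-12 \right)} + n{\left(12 \right)} = \left(7 - 5\right)^{2} \left(4 + 2 \left(-12\right)^{2} + 18 \left(-12\right)\right) + 5 = 2^{2} \left(4 + 2 \cdot 144 - 216\right) + 5 = 4 \left(4 + 288 - 216\right) + 5 = 4 \cdot 76 + 5 = 304 + 5 = 309$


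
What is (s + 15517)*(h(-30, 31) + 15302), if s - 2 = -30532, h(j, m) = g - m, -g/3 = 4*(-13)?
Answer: -231605551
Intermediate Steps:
g = 156 (g = -12*(-13) = -3*(-52) = 156)
h(j, m) = 156 - m
s = -30530 (s = 2 - 30532 = -30530)
(s + 15517)*(h(-30, 31) + 15302) = (-30530 + 15517)*((156 - 1*31) + 15302) = -15013*((156 - 31) + 15302) = -15013*(125 + 15302) = -15013*15427 = -231605551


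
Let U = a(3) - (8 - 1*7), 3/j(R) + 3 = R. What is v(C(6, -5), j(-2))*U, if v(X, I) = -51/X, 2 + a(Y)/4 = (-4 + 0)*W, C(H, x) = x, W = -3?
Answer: 1989/5 ≈ 397.80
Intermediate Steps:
j(R) = 3/(-3 + R)
a(Y) = 40 (a(Y) = -8 + 4*((-4 + 0)*(-3)) = -8 + 4*(-4*(-3)) = -8 + 4*12 = -8 + 48 = 40)
U = 39 (U = 40 - (8 - 1*7) = 40 - (8 - 7) = 40 - 1*1 = 40 - 1 = 39)
v(C(6, -5), j(-2))*U = -51/(-5)*39 = -51*(-1/5)*39 = (51/5)*39 = 1989/5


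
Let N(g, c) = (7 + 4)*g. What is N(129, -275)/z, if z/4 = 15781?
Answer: 33/1468 ≈ 0.022480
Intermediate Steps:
N(g, c) = 11*g
z = 63124 (z = 4*15781 = 63124)
N(129, -275)/z = (11*129)/63124 = 1419*(1/63124) = 33/1468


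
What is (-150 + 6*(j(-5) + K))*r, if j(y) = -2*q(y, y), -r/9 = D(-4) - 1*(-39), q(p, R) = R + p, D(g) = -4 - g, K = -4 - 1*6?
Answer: 31590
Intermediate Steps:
K = -10 (K = -4 - 6 = -10)
r = -351 (r = -9*((-4 - 1*(-4)) - 1*(-39)) = -9*((-4 + 4) + 39) = -9*(0 + 39) = -9*39 = -351)
j(y) = -4*y (j(y) = -2*(y + y) = -4*y)
(-150 + 6*(j(-5) + K))*r = (-150 + 6*(-4*(-5) - 10))*(-351) = (-150 + 6*(20 - 10))*(-351) = (-150 + 6*10)*(-351) = (-150 + 60)*(-351) = -90*(-351) = 31590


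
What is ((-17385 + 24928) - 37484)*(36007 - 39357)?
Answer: 100302350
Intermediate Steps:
((-17385 + 24928) - 37484)*(36007 - 39357) = (7543 - 37484)*(-3350) = -29941*(-3350) = 100302350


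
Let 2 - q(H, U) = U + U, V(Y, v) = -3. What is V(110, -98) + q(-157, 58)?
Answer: -117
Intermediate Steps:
q(H, U) = 2 - 2*U (q(H, U) = 2 - (U + U) = 2 - 2*U)
V(110, -98) + q(-157, 58) = -3 + (2 - 2*58) = -3 + (2 - 116) = -3 - 114 = -117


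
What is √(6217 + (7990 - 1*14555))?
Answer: 2*I*√87 ≈ 18.655*I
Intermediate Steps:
√(6217 + (7990 - 1*14555)) = √(6217 + (7990 - 14555)) = √(6217 - 6565) = √(-348) = 2*I*√87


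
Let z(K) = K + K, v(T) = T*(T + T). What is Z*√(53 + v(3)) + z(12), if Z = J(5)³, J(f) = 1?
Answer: 24 + √71 ≈ 32.426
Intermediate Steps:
v(T) = 2*T² (v(T) = T*(2*T) = 2*T²)
z(K) = 2*K
Z = 1 (Z = 1³ = 1)
Z*√(53 + v(3)) + z(12) = 1*√(53 + 2*3²) + 2*12 = 1*√(53 + 2*9) + 24 = 1*√(53 + 18) + 24 = 1*√71 + 24 = √71 + 24 = 24 + √71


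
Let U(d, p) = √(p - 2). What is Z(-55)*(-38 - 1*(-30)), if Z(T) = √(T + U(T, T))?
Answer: -8*√(-55 + I*√57) ≈ -4.0626 - 59.469*I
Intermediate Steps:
U(d, p) = √(-2 + p)
Z(T) = √(T + √(-2 + T))
Z(-55)*(-38 - 1*(-30)) = √(-55 + √(-2 - 55))*(-38 - 1*(-30)) = √(-55 + √(-57))*(-38 + 30) = √(-55 + I*√57)*(-8) = -8*√(-55 + I*√57)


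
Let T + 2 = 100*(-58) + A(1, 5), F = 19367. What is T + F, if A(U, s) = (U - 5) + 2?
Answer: 13563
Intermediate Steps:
A(U, s) = -3 + U (A(U, s) = (-5 + U) + 2 = -3 + U)
T = -5804 (T = -2 + (100*(-58) + (-3 + 1)) = -2 + (-5800 - 2) = -2 - 5802 = -5804)
T + F = -5804 + 19367 = 13563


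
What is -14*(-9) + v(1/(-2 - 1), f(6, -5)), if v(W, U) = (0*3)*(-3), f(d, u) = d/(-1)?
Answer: 126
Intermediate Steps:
f(d, u) = -d (f(d, u) = d*(-1) = -d)
v(W, U) = 0 (v(W, U) = 0*(-3) = 0)
-14*(-9) + v(1/(-2 - 1), f(6, -5)) = -14*(-9) + 0 = 126 + 0 = 126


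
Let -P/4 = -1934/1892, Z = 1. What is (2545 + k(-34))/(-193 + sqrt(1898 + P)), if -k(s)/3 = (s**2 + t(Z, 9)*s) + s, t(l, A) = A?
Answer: -8855033/16719089 - 194*sqrt(106388106)/16719089 ≈ -0.64932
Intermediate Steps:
P = 1934/473 (P = -(-7736)/1892 = -4*(-967/946) = 1934/473 ≈ 4.0888)
k(s) = -30*s - 3*s**2 (k(s) = -3*((s**2 + 9*s) + s) = -3*(s**2 + 10*s) = -30*s - 3*s**2)
(2545 + k(-34))/(-193 + sqrt(1898 + P)) = (2545 - 3*(-34)*(10 - 34))/(-193 + sqrt(1898 + 1934/473)) = (2545 - 3*(-34)*(-24))/(-193 + sqrt(899688/473)) = (2545 - 2448)/(-193 + 2*sqrt(106388106)/473) = 97/(-193 + 2*sqrt(106388106)/473)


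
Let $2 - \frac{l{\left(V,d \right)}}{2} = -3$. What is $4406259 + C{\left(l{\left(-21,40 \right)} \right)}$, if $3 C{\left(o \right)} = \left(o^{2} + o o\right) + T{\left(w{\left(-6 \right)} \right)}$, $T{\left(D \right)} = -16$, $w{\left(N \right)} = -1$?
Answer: $\frac{13218961}{3} \approx 4.4063 \cdot 10^{6}$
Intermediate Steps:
$l{\left(V,d \right)} = 10$ ($l{\left(V,d \right)} = 4 - -6 = 4 + 6 = 10$)
$C{\left(o \right)} = - \frac{16}{3} + \frac{2 o^{2}}{3}$ ($C{\left(o \right)} = \frac{\left(o^{2} + o o\right) - 16}{3} = \frac{\left(o^{2} + o^{2}\right) - 16}{3} = \frac{2 o^{2} - 16}{3} = \frac{-16 + 2 o^{2}}{3} = - \frac{16}{3} + \frac{2 o^{2}}{3}$)
$4406259 + C{\left(l{\left(-21,40 \right)} \right)} = 4406259 - \left(\frac{16}{3} - \frac{2 \cdot 10^{2}}{3}\right) = 4406259 + \left(- \frac{16}{3} + \frac{2}{3} \cdot 100\right) = 4406259 + \left(- \frac{16}{3} + \frac{200}{3}\right) = 4406259 + \frac{184}{3} = \frac{13218961}{3}$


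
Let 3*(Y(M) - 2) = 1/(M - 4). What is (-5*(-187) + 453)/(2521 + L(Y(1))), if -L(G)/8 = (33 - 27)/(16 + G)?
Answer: 223468/405449 ≈ 0.55116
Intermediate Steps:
Y(M) = 2 + 1/(3*(-4 + M)) (Y(M) = 2 + 1/(3*(M - 4)) = 2 + 1/(3*(-4 + M)))
L(G) = -48/(16 + G) (L(G) = -8*(33 - 27)/(16 + G) = -48/(16 + G))
(-5*(-187) + 453)/(2521 + L(Y(1))) = (-5*(-187) + 453)/(2521 - 48/(16 + (-23 + 6*1)/(3*(-4 + 1)))) = (935 + 453)/(2521 - 48/(16 + (1/3)*(-23 + 6)/(-3))) = 1388/(2521 - 48/(16 + (1/3)*(-1/3)*(-17))) = 1388/(2521 - 48/(16 + 17/9)) = 1388/(2521 - 48/161/9) = 1388/(2521 - 48*9/161) = 1388/(2521 - 432/161) = 1388/(405449/161) = 1388*(161/405449) = 223468/405449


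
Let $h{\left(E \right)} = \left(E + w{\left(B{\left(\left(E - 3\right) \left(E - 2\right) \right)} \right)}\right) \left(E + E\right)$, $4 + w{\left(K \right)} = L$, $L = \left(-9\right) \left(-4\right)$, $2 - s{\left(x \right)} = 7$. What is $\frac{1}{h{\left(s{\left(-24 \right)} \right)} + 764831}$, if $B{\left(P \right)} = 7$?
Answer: $\frac{1}{764561} \approx 1.3079 \cdot 10^{-6}$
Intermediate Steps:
$s{\left(x \right)} = -5$ ($s{\left(x \right)} = 2 - 7 = -5$)
$L = 36$
$w{\left(K \right)} = 32$ ($w{\left(K \right)} = -4 + 36 = 32$)
$h{\left(E \right)} = 2 E \left(32 + E\right)$ ($h{\left(E \right)} = \left(E + 32\right) \left(E + E\right) = \left(32 + E\right) 2 E = 2 E \left(32 + E\right)$)
$\frac{1}{h{\left(s{\left(-24 \right)} \right)} + 764831} = \frac{1}{2 \left(-5\right) \left(32 - 5\right) + 764831} = \frac{1}{2 \left(-5\right) 27 + 764831} = \frac{1}{-270 + 764831} = \frac{1}{764561}$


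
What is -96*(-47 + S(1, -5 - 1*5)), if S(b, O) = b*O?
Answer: 5472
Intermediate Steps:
S(b, O) = O*b
-96*(-47 + S(1, -5 - 1*5)) = -96*(-47 + (-5 - 1*5)*1) = -96*(-47 + (-5 - 5)*1) = -96*(-47 - 10*1) = -96*(-47 - 10) = -96*(-57) = 5472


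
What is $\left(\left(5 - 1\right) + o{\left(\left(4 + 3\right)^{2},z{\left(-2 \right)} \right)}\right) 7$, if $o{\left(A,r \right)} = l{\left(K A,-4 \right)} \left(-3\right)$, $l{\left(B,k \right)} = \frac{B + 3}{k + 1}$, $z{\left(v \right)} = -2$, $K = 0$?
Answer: $49$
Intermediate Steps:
$l{\left(B,k \right)} = \frac{3 + B}{1 + k}$
$o{\left(A,r \right)} = 3$ ($o{\left(A,r \right)} = \frac{3 + 0 A}{1 - 4} \left(-3\right) = \frac{3 + 0}{-3} \left(-3\right) = \left(- \frac{1}{3}\right) 3 \left(-3\right) = \left(-1\right) \left(-3\right) = 3$)
$\left(\left(5 - 1\right) + o{\left(\left(4 + 3\right)^{2},z{\left(-2 \right)} \right)}\right) 7 = \left(\left(5 - 1\right) + 3\right) 7 = \left(4 + 3\right) 7 = 7 \cdot 7 = 49$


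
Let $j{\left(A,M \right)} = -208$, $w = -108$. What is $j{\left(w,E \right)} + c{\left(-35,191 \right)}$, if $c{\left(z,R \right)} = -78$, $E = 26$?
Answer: $-286$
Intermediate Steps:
$j{\left(w,E \right)} + c{\left(-35,191 \right)} = -208 - 78 = -286$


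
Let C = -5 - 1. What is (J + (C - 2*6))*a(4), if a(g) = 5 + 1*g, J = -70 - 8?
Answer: -864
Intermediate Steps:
C = -6
J = -78
a(g) = 5 + g
(J + (C - 2*6))*a(4) = (-78 + (-6 - 2*6))*(5 + 4) = (-78 + (-6 - 12))*9 = (-78 - 18)*9 = -96*9 = -864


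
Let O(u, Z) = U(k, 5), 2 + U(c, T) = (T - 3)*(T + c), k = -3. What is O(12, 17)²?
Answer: 4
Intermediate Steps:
U(c, T) = -2 + (-3 + T)*(T + c) (U(c, T) = -2 + (T - 3)*(T + c) = -2 + (-3 + T)*(T + c))
O(u, Z) = 2 (O(u, Z) = -2 + 5² - 3*5 - 3*(-3) + 5*(-3) = -2 + 25 - 15 + 9 - 15 = 2)
O(12, 17)² = 2² = 4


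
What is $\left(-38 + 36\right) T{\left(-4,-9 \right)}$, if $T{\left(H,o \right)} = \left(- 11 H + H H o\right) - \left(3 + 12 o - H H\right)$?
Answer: $-42$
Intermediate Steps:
$T{\left(H,o \right)} = -3 + H^{2} - 12 o - 11 H + o H^{2}$ ($T{\left(H,o \right)} = \left(- 11 H + H^{2} o\right) - \left(3 - H^{2} + 12 o\right) = \left(- 11 H + o H^{2}\right) - \left(3 - H^{2} + 12 o\right) = -3 + H^{2} - 12 o - 11 H + o H^{2}$)
$\left(-38 + 36\right) T{\left(-4,-9 \right)} = \left(-38 + 36\right) \left(-3 + \left(-4\right)^{2} - -108 - -44 - 9 \left(-4\right)^{2}\right) = - 2 \left(-3 + 16 + 108 + 44 - 144\right) = \left(-2\right) 21 = -42$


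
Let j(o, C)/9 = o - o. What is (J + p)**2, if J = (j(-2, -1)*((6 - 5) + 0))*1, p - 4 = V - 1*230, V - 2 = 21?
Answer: 41209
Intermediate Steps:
V = 23 (V = 2 + 21 = 23)
p = -203 (p = 4 + (23 - 1*230) = 4 + (23 - 230) = 4 - 207 = -203)
j(o, C) = 0 (j(o, C) = 9*(o - o) = 9*0 = 0)
J = 0 (J = (0*((6 - 5) + 0))*1 = (0*(1 + 0))*1 = (0*1)*1 = 0*1 = 0)
(J + p)**2 = (0 - 203)**2 = (-203)**2 = 41209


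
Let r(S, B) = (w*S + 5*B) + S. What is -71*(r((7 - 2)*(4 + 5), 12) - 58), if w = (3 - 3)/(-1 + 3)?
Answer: -3337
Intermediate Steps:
w = 0 (w = 0/2 = 0*(1/2) = 0)
r(S, B) = S + 5*B (r(S, B) = (0*S + 5*B) + S = (0 + 5*B) + S = 5*B + S = S + 5*B)
-71*(r((7 - 2)*(4 + 5), 12) - 58) = -71*(((7 - 2)*(4 + 5) + 5*12) - 58) = -71*((5*9 + 60) - 58) = -71*((45 + 60) - 58) = -71*(105 - 58) = -71*47 = -3337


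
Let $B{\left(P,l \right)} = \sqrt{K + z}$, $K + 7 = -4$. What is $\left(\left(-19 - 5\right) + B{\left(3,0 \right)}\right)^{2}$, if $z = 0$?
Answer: $\left(24 - i \sqrt{11}\right)^{2} \approx 565.0 - 159.2 i$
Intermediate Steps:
$K = -11$ ($K = -7 - 4 = -11$)
$B{\left(P,l \right)} = i \sqrt{11}$ ($B{\left(P,l \right)} = \sqrt{-11 + 0} = \sqrt{-11} = i \sqrt{11}$)
$\left(\left(-19 - 5\right) + B{\left(3,0 \right)}\right)^{2} = \left(\left(-19 - 5\right) + i \sqrt{11}\right)^{2} = \left(-24 + i \sqrt{11}\right)^{2}$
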